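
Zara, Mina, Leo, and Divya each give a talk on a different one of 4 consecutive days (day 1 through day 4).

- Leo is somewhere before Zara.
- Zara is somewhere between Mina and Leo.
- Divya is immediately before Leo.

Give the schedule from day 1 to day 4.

Divya, Leo, Zara, Mina

From clue 1: Zara is in {2,3,4}.
From clues 1–2: Zara is in {2,3}.
From clues 1–3: Divya → day 1, Leo → day 2, Zara → day 3, Mina → day 4.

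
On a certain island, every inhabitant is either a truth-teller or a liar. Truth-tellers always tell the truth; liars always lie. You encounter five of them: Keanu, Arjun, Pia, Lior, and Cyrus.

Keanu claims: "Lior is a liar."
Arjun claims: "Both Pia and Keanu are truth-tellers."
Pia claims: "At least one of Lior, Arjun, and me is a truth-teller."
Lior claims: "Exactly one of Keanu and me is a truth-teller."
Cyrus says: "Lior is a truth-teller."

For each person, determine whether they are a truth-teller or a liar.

Consider Keanu. Suppose Keanu is a truth-teller.
Then whichever role Lior has, Lior's statement has the wrong truth value — contradiction.
So Keanu is a liar.
With that fixed, Arjun's statement is false, so Arjun is a liar.
Consider Pia. Suppose Pia is a liar.
Then no assignment of the remaining roles makes every statement match its speaker's type — contradiction.
So Pia is a truth-teller.
Consider Lior. Suppose Lior is a liar.
Then Keanu's statement comes out true, contradicting Keanu being a liar.
So Lior is a truth-teller.
With that fixed, Cyrus's statement is true, so Cyrus is a truth-teller.

Keanu: liar, Arjun: liar, Pia: truth-teller, Lior: truth-teller, Cyrus: truth-teller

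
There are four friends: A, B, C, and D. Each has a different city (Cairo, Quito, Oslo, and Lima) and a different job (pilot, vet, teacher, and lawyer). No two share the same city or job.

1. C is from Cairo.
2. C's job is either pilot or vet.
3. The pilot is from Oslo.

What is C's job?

vet

With clues 1–2, lawyer and teacher are impossible for C's job.
With clues 1–3, pilot is impossible for C's job.
That leaves vet.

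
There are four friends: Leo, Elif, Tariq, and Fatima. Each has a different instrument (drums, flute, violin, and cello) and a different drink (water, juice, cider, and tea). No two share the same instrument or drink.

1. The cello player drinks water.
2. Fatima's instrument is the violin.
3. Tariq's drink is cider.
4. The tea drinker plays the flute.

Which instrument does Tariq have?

With clues 1–2, violin is impossible for Tariq's instrument.
With clues 1–3, cello is impossible for Tariq's instrument.
With clues 1–4, flute is impossible for Tariq's instrument.
That leaves drums.

drums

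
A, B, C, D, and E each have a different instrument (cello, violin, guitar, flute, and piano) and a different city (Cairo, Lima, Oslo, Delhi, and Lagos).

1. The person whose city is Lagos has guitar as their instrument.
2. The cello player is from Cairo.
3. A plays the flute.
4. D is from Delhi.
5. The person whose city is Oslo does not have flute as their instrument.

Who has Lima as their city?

A

With clues 1–4, D is impossible for the one with city Lima.
With clues 1–5, B, C, and E are impossible for the one with city Lima.
That leaves A.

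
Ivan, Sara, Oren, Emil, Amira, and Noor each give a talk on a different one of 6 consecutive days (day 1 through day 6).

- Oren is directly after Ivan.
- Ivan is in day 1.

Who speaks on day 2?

Oren

With clues 1–2, Amira, Emil, Ivan, Noor, and Sara are ruled out for day 2.
So day 2 is Oren.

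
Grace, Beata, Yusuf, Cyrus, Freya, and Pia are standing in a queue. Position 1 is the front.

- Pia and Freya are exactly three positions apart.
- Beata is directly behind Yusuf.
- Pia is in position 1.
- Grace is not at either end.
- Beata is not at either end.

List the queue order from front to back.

From clues 1–2: Beata is in {2,3,4,5,6}.
From clues 1–3: Pia → position 1, Freya → position 4.
From clues 1–4: Beata is in {3,6}.
From clues 1–5: Yusuf → position 2, Beata → position 3, Grace → position 5, Cyrus → position 6.

Pia, Yusuf, Beata, Freya, Grace, Cyrus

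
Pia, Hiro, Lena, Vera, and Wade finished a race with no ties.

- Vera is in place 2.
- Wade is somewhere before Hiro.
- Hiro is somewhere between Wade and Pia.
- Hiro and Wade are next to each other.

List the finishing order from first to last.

Lena, Vera, Wade, Hiro, Pia

From clue 1: Vera → place 2.
From clues 1–2: Hiro is in {3,4,5}.
From clues 1–3: Pia is in {4,5}.
From clues 1–4: Lena → place 1, Wade → place 3, Hiro → place 4, Pia → place 5.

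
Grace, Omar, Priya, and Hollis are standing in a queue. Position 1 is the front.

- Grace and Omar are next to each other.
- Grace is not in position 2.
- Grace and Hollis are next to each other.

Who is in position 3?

With clues 1–3, Hollis, Omar, and Priya are ruled out for position 3.
So position 3 is Grace.

Grace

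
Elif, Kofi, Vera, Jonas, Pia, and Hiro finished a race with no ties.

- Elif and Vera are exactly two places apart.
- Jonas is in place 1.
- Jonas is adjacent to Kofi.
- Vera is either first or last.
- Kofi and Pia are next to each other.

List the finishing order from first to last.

From clues 1–2: Jonas → place 1.
From clues 1–3: Kofi → place 2.
From clues 1–4: Elif → place 4, Vera → place 6.
From clues 1–5: Pia → place 3, Hiro → place 5.

Jonas, Kofi, Pia, Elif, Hiro, Vera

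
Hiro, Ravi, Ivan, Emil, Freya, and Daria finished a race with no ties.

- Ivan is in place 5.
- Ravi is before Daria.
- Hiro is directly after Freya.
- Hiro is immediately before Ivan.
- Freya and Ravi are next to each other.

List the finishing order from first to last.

Emil, Ravi, Freya, Hiro, Ivan, Daria

From clue 1: Ivan → place 5.
From clues 1–2: Ravi is in {1,2,3,4}.
From clues 1–3: Hiro is in {2,3,4}.
From clues 1–4: Freya → place 3, Hiro → place 4.
From clues 1–5: Emil → place 1, Ravi → place 2, Daria → place 6.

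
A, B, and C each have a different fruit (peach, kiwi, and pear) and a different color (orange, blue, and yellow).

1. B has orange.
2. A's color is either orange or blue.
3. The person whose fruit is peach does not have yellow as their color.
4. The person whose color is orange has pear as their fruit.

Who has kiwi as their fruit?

C

With clues 1–4, A and B are impossible for the one with fruit kiwi.
That leaves C.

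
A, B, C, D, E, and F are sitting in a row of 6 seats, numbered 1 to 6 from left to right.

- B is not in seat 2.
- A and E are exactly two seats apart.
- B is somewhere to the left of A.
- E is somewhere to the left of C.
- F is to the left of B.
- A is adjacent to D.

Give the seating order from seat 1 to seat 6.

From clue 1: B is in {1,3,4,5,6}.
From clues 1–3: B is in {1,3,4,5}.
From clues 1–4: B is in {1,3,4}.
From clues 1–5: B is in {3,4}.
From clues 1–6: F → seat 1, E → seat 2, B → seat 3, A → seat 4, D → seat 5, C → seat 6.

F, E, B, A, D, C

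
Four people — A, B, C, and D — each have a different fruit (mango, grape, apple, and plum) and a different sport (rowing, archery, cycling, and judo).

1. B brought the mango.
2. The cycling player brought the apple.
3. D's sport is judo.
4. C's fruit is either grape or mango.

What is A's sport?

cycling

With clues 1–3, judo is impossible for A's sport.
With clues 1–4, archery and rowing are impossible for A's sport.
That leaves cycling.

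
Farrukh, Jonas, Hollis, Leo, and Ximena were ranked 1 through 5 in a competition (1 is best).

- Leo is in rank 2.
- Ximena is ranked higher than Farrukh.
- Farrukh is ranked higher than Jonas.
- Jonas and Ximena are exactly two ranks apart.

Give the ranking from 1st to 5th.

From clue 1: Leo → rank 2.
From clues 1–2: Farrukh is in {3,4,5}.
From clues 1–3: Farrukh is in {3,4}.
From clues 1–4: Hollis → rank 1, Ximena → rank 3, Farrukh → rank 4, Jonas → rank 5.

Hollis, Leo, Ximena, Farrukh, Jonas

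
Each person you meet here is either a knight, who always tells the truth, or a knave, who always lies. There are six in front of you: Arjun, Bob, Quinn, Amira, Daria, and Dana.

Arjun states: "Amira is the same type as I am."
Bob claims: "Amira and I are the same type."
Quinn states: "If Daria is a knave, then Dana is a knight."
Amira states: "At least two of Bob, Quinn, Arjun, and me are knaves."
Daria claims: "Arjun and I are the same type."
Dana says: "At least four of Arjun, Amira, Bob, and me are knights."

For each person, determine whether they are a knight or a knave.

Arjun: knight, Bob: knave, Quinn: knave, Amira: knight, Daria: knave, Dana: knave

Consider Arjun. Suppose Arjun is a knave.
Then whichever role Daria has, Daria's statement has the wrong truth value — contradiction.
So Arjun is a knight.
Consider Bob. Suppose Bob is a knight.
Then no assignment of the remaining roles makes every statement match its speaker's type — contradiction.
So Bob is a knave.
With that fixed, Dana's statement is false, so Dana is a knave.
Consider Quinn. Suppose Quinn is a knight.
Then whichever role Amira has, Amira's statement has the wrong truth value — contradiction.
So Quinn is a knave.
With that fixed, Amira's statement is true, so Amira is a knight.
Consider Daria. Suppose Daria is a knight.
Then Quinn's statement comes out true, contradicting Quinn being a knave.
So Daria is a knave.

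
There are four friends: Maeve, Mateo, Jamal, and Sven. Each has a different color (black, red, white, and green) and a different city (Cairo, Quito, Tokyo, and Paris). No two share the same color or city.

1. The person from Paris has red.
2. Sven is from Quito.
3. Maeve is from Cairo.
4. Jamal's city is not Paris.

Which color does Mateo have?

red

With clues 1–4, black, green, and white are impossible for Mateo's color.
That leaves red.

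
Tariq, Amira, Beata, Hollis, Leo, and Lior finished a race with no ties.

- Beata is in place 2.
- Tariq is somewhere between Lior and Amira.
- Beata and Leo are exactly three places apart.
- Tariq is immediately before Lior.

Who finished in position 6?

Hollis

With clue 1, Beata is ruled out for place 6.
With clues 1–2, Tariq is ruled out for place 6.
With clues 1–3, Leo is ruled out for place 6.
With clues 1–4, Amira and Lior are ruled out for place 6.
So place 6 is Hollis.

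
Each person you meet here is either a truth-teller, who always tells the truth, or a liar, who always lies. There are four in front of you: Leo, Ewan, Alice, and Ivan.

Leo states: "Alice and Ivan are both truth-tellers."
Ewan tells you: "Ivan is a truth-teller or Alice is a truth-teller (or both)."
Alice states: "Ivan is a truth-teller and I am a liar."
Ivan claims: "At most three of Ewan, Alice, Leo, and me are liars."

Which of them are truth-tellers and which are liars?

Consider Leo. Suppose Leo is a truth-teller.
Then no assignment of the remaining roles makes every statement match its speaker's type — contradiction.
So Leo is a liar.
Consider Ewan. Suppose Ewan is a truth-teller.
Then no assignment of the remaining roles makes every statement match its speaker's type — contradiction.
So Ewan is a liar.
Consider Alice. Suppose Alice is a truth-teller.
Then Ewan's statement comes out true, contradicting Ewan being a liar.
So Alice is a liar.
Consider Ivan. Suppose Ivan is a truth-teller.
Then Ewan's statement comes out true, contradicting Ewan being a liar.
So Ivan is a liar.

Leo: liar, Ewan: liar, Alice: liar, Ivan: liar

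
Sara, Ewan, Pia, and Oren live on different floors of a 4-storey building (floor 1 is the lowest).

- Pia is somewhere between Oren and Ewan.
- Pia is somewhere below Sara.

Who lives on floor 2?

Pia

With clues 1–2, Ewan, Oren, and Sara are ruled out for floor 2.
So floor 2 is Pia.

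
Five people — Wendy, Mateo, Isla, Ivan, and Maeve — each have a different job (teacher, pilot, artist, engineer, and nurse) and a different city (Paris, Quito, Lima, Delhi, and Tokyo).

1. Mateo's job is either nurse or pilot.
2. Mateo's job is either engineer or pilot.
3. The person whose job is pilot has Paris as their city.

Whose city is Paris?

Mateo

With clues 1–3, Isla, Ivan, Maeve, and Wendy are impossible for the one with city Paris.
That leaves Mateo.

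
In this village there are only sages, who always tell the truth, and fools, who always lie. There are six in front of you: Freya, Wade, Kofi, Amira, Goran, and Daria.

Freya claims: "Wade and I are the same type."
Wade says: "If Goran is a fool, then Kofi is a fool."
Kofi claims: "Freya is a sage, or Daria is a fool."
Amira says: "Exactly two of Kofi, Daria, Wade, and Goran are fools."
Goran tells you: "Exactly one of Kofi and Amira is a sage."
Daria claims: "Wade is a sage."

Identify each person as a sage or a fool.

Consider Freya. Suppose Freya is a fool.
Then no assignment of the remaining roles makes every statement match its speaker's type — contradiction.
So Freya is a sage.
With that fixed, Kofi's statement is true, so Kofi is a sage.
Consider Wade. Suppose Wade is a fool.
Then Freya's statement comes out false, contradicting Freya being a sage.
So Wade is a sage.
With that fixed, Daria's statement is true, so Daria is a sage.
With that fixed, Amira's statement is false, so Amira is a fool.
With that fixed, Goran's statement is true, so Goran is a sage.

Freya: sage, Wade: sage, Kofi: sage, Amira: fool, Goran: sage, Daria: sage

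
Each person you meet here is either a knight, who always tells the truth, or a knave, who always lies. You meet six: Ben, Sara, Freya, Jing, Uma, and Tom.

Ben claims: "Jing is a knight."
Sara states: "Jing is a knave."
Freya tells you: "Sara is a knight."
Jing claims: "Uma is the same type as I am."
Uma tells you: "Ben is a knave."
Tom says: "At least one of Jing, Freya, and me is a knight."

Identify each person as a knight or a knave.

Consider Ben. Suppose Ben is a knight.
Then no assignment of the remaining roles makes every statement match its speaker's type — contradiction.
So Ben is a knave.
With that fixed, Uma's statement is true, so Uma is a knight.
Consider Sara. Suppose Sara is a knave.
Then no assignment of the remaining roles makes every statement match its speaker's type — contradiction.
So Sara is a knight.
With that fixed, Freya's statement is true, so Freya is a knight.
With that fixed, Tom's statement is true, so Tom is a knight.
Consider Jing. Suppose Jing is a knight.
Then Ben's statement comes out true, contradicting Ben being a knave.
So Jing is a knave.

Ben: knave, Sara: knight, Freya: knight, Jing: knave, Uma: knight, Tom: knight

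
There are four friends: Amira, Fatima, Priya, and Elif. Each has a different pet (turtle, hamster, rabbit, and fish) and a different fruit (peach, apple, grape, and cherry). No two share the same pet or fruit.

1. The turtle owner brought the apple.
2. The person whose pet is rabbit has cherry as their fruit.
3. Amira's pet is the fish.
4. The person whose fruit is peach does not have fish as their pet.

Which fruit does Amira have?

With clues 1–3, apple and cherry are impossible for Amira's fruit.
With clues 1–4, peach is impossible for Amira's fruit.
That leaves grape.

grape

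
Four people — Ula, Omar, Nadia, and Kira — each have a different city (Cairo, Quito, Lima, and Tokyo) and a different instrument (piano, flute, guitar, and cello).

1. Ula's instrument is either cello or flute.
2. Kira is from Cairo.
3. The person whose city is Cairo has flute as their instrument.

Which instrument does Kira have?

With clues 1–3, cello, guitar, and piano are impossible for Kira's instrument.
That leaves flute.

flute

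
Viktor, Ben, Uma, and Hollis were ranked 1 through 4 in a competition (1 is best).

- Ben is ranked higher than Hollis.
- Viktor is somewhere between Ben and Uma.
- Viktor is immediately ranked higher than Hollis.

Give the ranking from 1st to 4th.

Ben, Viktor, Hollis, Uma

From clue 1: Ben is in {1,2,3}.
From clues 1–2: Viktor is in {2,3}.
From clues 1–3: Ben → rank 1, Viktor → rank 2, Hollis → rank 3, Uma → rank 4.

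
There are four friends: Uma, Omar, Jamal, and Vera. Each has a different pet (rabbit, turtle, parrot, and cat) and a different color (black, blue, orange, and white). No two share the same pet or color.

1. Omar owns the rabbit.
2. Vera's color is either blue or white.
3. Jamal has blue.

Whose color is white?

With clues 1–3, Jamal, Omar, and Uma are impossible for the one with color white.
That leaves Vera.

Vera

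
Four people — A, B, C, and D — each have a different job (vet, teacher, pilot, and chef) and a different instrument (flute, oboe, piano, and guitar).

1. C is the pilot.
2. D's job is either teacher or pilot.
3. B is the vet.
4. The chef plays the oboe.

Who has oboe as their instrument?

With clues 1–4, B, C, and D are impossible for the one with instrument oboe.
That leaves A.

A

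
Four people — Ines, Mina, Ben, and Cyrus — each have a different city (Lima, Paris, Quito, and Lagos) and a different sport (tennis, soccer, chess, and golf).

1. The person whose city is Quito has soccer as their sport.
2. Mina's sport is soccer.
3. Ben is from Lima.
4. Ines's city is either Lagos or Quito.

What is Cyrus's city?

Paris

With clues 1–2, Quito is impossible for Cyrus's city.
With clues 1–3, Lima is impossible for Cyrus's city.
With clues 1–4, Lagos is impossible for Cyrus's city.
That leaves Paris.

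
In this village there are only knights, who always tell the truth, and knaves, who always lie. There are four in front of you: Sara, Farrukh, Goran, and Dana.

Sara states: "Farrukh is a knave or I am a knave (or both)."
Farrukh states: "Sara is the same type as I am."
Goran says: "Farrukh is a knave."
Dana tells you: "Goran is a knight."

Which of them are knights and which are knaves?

Consider Sara. Suppose Sara is a knave.
Then Sara's own statement would have to be false, but it can't be — contradiction.
So Sara is a knight.
Consider Farrukh. Suppose Farrukh is a knight.
Then Sara's statement comes out false, contradicting Sara being a knight.
So Farrukh is a knave.
With that fixed, Goran's statement is true, so Goran is a knight.
With that fixed, Dana's statement is true, so Dana is a knight.

Sara: knight, Farrukh: knave, Goran: knight, Dana: knight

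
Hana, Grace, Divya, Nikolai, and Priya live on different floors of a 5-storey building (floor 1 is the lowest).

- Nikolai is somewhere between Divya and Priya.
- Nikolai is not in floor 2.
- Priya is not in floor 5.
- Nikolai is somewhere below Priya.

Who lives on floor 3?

Nikolai

With clues 1–3, Divya is ruled out for floor 3.
With clues 1–4, Grace, Hana, and Priya are ruled out for floor 3.
So floor 3 is Nikolai.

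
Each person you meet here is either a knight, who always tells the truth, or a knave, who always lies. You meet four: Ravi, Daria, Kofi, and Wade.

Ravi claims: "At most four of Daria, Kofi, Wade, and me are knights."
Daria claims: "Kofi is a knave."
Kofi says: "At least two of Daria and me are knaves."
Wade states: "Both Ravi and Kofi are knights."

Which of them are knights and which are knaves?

Regardless of anyone's role, Ravi's statement is true, so Ravi is a knight.
Consider Daria. Suppose Daria is a knave.
Then whichever role Kofi has, Kofi's statement has the wrong truth value — contradiction.
So Daria is a knight.
With that fixed, Kofi's statement is false, so Kofi is a knave.
With that fixed, Wade's statement is false, so Wade is a knave.

Ravi: knight, Daria: knight, Kofi: knave, Wade: knave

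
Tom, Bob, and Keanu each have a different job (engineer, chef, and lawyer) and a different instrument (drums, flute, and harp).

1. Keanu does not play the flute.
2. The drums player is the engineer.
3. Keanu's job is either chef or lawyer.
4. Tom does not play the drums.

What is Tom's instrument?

flute

With clues 1–3, harp is impossible for Tom's instrument.
With clues 1–4, drums is impossible for Tom's instrument.
That leaves flute.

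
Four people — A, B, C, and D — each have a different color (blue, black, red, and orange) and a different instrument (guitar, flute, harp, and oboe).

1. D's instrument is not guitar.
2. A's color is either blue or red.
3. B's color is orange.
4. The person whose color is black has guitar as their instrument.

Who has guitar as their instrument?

Clue 1 rules out D for the one with instrument guitar.
With clues 1–4, A and B are impossible for the one with instrument guitar.
That leaves C.

C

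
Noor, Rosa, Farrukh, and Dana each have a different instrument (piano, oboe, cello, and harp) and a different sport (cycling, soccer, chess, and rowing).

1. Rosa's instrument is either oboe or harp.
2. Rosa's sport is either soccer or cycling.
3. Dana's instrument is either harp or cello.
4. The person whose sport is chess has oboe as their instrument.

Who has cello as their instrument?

Clue 1 rules out Rosa for the one with instrument cello.
With clues 1–4, Farrukh and Noor are impossible for the one with instrument cello.
That leaves Dana.

Dana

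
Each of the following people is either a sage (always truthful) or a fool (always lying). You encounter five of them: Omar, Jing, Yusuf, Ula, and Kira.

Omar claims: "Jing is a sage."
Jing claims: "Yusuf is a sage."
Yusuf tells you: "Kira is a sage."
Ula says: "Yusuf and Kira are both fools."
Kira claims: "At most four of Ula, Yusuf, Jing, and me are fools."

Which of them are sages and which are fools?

Omar: sage, Jing: sage, Yusuf: sage, Ula: fool, Kira: sage

Regardless of anyone's role, Kira's statement is true, so Kira is a sage.
With that fixed, Yusuf's statement is true, so Yusuf is a sage.
With that fixed, Ula's statement is false, so Ula is a fool.
With that fixed, Jing's statement is true, so Jing is a sage.
With that fixed, Omar's statement is true, so Omar is a sage.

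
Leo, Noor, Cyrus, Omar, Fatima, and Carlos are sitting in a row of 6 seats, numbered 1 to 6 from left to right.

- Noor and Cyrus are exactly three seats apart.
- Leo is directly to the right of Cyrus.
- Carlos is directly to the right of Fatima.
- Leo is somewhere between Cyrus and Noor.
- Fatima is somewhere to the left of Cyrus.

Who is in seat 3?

With clues 1–2, Noor is ruled out for seat 3.
With clues 1–3, Leo is ruled out for seat 3.
With clues 1–4, Carlos and Fatima are ruled out for seat 3.
With clues 1–5, Omar is ruled out for seat 3.
So seat 3 is Cyrus.

Cyrus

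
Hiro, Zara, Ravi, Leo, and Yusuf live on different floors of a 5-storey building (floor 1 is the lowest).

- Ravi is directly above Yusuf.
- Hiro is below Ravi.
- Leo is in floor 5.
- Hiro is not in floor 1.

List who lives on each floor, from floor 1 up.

Zara, Hiro, Yusuf, Ravi, Leo

From clue 1: Ravi is in {2,3,4,5}.
From clues 1–2: Hiro is in {1,2,3}.
From clues 1–3: Leo → floor 5.
From clues 1–4: Zara → floor 1, Hiro → floor 2, Yusuf → floor 3, Ravi → floor 4.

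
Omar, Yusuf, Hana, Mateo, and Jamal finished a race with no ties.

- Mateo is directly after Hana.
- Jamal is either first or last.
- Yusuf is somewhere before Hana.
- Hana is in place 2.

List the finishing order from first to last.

Yusuf, Hana, Mateo, Omar, Jamal

From clue 1: Hana is in {1,2,3,4}.
From clues 1–2: Jamal is in {1,5}.
From clues 1–4: Yusuf → place 1, Hana → place 2, Mateo → place 3, Omar → place 4, Jamal → place 5.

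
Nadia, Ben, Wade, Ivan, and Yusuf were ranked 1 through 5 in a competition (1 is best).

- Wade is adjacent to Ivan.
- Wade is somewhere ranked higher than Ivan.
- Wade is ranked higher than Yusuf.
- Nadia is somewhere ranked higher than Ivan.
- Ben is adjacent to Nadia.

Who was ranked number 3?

With clues 1–4, Ben, Nadia, and Yusuf are ruled out for rank 3.
With clues 1–5, Ivan is ruled out for rank 3.
So rank 3 is Wade.

Wade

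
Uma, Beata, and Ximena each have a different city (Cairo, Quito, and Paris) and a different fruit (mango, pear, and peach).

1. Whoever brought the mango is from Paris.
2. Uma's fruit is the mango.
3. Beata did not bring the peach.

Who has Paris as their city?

Uma

With clues 1–2, Beata and Ximena are impossible for the one with city Paris.
That leaves Uma.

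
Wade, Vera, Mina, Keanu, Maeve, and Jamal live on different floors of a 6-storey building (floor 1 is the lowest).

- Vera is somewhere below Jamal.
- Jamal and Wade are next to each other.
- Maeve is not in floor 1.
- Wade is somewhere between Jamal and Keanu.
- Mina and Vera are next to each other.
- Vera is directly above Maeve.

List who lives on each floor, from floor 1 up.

Keanu, Maeve, Vera, Mina, Wade, Jamal

From clue 1: Vera is in {1,2,3,4,5}.
From clues 1–2: Vera is in {1,2,3,4}.
From clues 1–4: Wade is in {3,4,5}.
From clues 1–5: Wade is in {4,5}.
From clues 1–6: Keanu → floor 1, Maeve → floor 2, Vera → floor 3, Mina → floor 4, Wade → floor 5, Jamal → floor 6.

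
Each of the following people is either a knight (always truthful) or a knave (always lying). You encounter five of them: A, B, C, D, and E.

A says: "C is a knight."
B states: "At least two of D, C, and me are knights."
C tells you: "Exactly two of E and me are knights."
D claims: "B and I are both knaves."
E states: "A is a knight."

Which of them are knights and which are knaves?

A: knight, B: knight, C: knight, D: knave, E: knight

Consider A. Suppose A is a knave.
Then no assignment of the remaining roles makes every statement match its speaker's type — contradiction.
So A is a knight.
With that fixed, E's statement is true, so E is a knight.
Consider B. Suppose B is a knave.
Then whichever role D has, D's statement has the wrong truth value — contradiction.
So B is a knight.
With that fixed, D's statement is false, so D is a knave.
Consider C. Suppose C is a knave.
Then A's statement comes out false, contradicting A being a knight.
So C is a knight.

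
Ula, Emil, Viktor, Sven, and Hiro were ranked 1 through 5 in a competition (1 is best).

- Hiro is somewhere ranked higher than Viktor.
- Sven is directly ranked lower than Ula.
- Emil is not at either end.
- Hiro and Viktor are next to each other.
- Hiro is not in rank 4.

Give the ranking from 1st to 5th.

Hiro, Viktor, Emil, Ula, Sven

From clue 1: Viktor is in {2,3,4,5}.
From clues 1–2: Ula is in {1,2,3,4}.
From clues 1–3: Emil is in {2,3,4}.
From clues 1–4: Emil → rank 3.
From clues 1–5: Hiro → rank 1, Viktor → rank 2, Ula → rank 4, Sven → rank 5.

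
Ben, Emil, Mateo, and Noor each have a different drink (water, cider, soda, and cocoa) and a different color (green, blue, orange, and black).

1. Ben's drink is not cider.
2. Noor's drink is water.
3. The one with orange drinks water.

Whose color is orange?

Noor

With clues 1–3, Ben, Emil, and Mateo are impossible for the one with color orange.
That leaves Noor.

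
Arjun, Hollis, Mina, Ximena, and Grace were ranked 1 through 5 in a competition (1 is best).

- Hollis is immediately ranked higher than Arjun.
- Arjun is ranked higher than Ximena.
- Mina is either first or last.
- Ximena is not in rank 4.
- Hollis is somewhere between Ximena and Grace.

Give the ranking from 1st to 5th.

Mina, Grace, Hollis, Arjun, Ximena

From clue 1: Arjun is in {2,3,4,5}.
From clues 1–2: Arjun is in {2,3,4}.
From clues 1–3: Mina is in {1,5}.
From clues 1–5: Mina → rank 1, Grace → rank 2, Hollis → rank 3, Arjun → rank 4, Ximena → rank 5.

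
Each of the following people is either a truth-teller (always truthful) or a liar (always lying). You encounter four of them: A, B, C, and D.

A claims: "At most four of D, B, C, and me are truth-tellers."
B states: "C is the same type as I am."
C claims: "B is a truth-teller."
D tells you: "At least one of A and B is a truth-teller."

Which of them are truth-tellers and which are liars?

Regardless of anyone's role, A's statement is true, so A is a truth-teller.
With that fixed, D's statement is true, so D is a truth-teller.
Consider B. Suppose B is a liar.
Then no assignment of the remaining roles makes every statement match its speaker's type — contradiction.
So B is a truth-teller.
With that fixed, C's statement is true, so C is a truth-teller.

A: truth-teller, B: truth-teller, C: truth-teller, D: truth-teller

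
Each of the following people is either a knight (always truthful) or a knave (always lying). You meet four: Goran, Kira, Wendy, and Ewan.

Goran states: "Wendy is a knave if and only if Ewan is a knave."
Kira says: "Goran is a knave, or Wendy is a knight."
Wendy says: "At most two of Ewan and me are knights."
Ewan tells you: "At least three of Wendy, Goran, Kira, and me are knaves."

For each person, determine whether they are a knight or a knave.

Regardless of anyone's role, Wendy's statement is true, so Wendy is a knight.
With that fixed, Kira's statement is true, so Kira is a knight.
With that fixed, Ewan's statement is false, so Ewan is a knave.
With that fixed, Goran's statement is false, so Goran is a knave.

Goran: knave, Kira: knight, Wendy: knight, Ewan: knave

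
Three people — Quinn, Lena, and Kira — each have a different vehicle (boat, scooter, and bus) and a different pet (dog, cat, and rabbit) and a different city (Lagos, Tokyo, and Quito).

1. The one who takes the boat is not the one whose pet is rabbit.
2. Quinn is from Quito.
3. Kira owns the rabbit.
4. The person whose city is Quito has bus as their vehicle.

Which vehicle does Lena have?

boat

With clues 1–4, bus and scooter are impossible for Lena's vehicle.
That leaves boat.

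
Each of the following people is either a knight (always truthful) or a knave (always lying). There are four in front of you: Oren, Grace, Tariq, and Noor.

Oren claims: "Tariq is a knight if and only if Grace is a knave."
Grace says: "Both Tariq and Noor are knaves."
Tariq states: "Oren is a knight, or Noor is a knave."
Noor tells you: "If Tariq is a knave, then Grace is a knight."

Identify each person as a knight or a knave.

Oren: knight, Grace: knave, Tariq: knight, Noor: knight

Consider Oren. Suppose Oren is a knave.
Then no assignment of the remaining roles makes every statement match its speaker's type — contradiction.
So Oren is a knight.
With that fixed, Tariq's statement is true, so Tariq is a knight.
With that fixed, Noor's statement is true, so Noor is a knight.
With that fixed, Grace's statement is false, so Grace is a knave.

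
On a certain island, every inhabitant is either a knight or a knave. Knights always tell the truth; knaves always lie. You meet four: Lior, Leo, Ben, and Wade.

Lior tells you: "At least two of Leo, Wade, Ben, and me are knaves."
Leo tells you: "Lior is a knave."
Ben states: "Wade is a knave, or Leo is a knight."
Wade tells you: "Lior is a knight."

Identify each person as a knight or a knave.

Consider Lior. Suppose Lior is a knave.
Then no assignment of the remaining roles makes every statement match its speaker's type — contradiction.
So Lior is a knight.
With that fixed, Leo's statement is false, so Leo is a knave.
With that fixed, Wade's statement is true, so Wade is a knight.
With that fixed, Ben's statement is false, so Ben is a knave.

Lior: knight, Leo: knave, Ben: knave, Wade: knight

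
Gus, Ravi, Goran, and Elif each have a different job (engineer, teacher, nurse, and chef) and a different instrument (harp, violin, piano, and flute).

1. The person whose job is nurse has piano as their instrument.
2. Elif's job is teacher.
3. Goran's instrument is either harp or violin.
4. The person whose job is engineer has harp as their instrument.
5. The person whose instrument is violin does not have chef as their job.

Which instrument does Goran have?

With clues 1–3, flute and piano are impossible for Goran's instrument.
With clues 1–5, violin is impossible for Goran's instrument.
That leaves harp.

harp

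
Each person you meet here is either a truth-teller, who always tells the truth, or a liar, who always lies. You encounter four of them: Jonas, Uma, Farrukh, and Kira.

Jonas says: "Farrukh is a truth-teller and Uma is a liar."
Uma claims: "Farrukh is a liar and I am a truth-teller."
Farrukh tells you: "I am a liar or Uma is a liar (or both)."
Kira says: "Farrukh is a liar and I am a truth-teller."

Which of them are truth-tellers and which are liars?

Jonas: truth-teller, Uma: liar, Farrukh: truth-teller, Kira: liar

Consider Jonas. Suppose Jonas is a liar.
Then no assignment of the remaining roles makes every statement match its speaker's type — contradiction.
So Jonas is a truth-teller.
Consider Uma. Suppose Uma is a truth-teller.
Then Jonas's statement comes out false, contradicting Jonas being a truth-teller.
So Uma is a liar.
With that fixed, Farrukh's statement is true, so Farrukh is a truth-teller.
With that fixed, Kira's statement is false, so Kira is a liar.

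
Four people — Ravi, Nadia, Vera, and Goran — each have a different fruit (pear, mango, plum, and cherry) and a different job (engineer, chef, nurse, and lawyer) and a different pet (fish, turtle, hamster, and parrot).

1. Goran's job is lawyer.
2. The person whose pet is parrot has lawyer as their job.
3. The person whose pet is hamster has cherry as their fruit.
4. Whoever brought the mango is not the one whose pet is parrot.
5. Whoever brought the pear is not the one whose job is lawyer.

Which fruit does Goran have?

With clues 1–3, cherry is impossible for Goran's fruit.
With clues 1–4, mango is impossible for Goran's fruit.
With clues 1–5, pear is impossible for Goran's fruit.
That leaves plum.

plum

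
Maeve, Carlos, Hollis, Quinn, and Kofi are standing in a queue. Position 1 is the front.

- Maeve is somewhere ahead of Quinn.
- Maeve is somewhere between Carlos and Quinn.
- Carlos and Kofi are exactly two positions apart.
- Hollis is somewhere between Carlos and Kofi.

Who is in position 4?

With clues 1–2, Carlos is ruled out for position 4.
With clues 1–4, Hollis, Kofi, and Quinn are ruled out for position 4.
So position 4 is Maeve.

Maeve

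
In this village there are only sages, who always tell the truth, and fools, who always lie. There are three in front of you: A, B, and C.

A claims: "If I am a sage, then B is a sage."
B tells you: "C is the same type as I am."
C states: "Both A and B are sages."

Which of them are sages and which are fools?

Consider A. Suppose A is a fool.
Then A's own statement would have to be false, but it can't be — contradiction.
So A is a sage.
Consider B. Suppose B is a fool.
Then A's statement comes out false, contradicting A being a sage.
So B is a sage.
With that fixed, C's statement is true, so C is a sage.

A: sage, B: sage, C: sage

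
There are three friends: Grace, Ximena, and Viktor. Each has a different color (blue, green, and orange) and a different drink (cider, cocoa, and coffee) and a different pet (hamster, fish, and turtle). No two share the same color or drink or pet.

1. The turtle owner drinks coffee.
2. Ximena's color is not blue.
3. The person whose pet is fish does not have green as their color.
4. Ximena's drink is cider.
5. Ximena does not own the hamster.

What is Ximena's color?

orange

With clues 1–2, blue is impossible for Ximena's color.
With clues 1–5, green is impossible for Ximena's color.
That leaves orange.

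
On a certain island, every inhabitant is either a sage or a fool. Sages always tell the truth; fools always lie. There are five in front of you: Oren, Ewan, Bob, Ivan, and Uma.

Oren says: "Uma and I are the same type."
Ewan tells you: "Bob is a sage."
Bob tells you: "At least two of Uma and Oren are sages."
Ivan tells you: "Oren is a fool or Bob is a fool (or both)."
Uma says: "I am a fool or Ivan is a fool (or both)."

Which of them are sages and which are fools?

Consider Oren. Suppose Oren is a fool.
Then no assignment of the remaining roles makes every statement match its speaker's type — contradiction.
So Oren is a sage.
Consider Ewan. Suppose Ewan is a fool.
Then no assignment of the remaining roles makes every statement match its speaker's type — contradiction.
So Ewan is a sage.
Consider Bob. Suppose Bob is a fool.
Then Ewan's statement comes out false, contradicting Ewan being a sage.
So Bob is a sage.
With that fixed, Ivan's statement is false, so Ivan is a fool.
With that fixed, Uma's statement is true, so Uma is a sage.

Oren: sage, Ewan: sage, Bob: sage, Ivan: fool, Uma: sage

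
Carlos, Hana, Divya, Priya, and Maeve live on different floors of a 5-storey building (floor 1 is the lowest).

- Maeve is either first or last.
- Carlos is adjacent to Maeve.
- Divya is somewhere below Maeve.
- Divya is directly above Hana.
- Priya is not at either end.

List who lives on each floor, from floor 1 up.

From clue 1: Maeve is in {1,5}.
From clues 1–2: Carlos is in {2,4}.
From clues 1–3: Carlos → floor 4, Maeve → floor 5.
From clues 1–4: Hana is in {1,2}.
From clues 1–5: Hana → floor 1, Divya → floor 2, Priya → floor 3.

Hana, Divya, Priya, Carlos, Maeve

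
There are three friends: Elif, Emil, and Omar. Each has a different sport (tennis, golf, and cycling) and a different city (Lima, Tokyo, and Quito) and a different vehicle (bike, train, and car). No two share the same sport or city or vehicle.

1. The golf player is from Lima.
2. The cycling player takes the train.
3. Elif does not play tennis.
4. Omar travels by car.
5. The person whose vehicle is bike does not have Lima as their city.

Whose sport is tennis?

Emil

With clues 1–3, Elif is impossible for the one with sport tennis.
With clues 1–5, Omar is impossible for the one with sport tennis.
That leaves Emil.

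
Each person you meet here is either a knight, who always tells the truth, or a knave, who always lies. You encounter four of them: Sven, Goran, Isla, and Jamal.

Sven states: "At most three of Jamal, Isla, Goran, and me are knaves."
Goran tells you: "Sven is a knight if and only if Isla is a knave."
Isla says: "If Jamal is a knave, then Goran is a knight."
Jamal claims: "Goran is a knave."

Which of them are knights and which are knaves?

Sven: knight, Goran: knave, Isla: knight, Jamal: knight

Consider Sven. Suppose Sven is a knave.
Then no assignment of the remaining roles makes every statement match its speaker's type — contradiction.
So Sven is a knight.
Consider Goran. Suppose Goran is a knight.
Then no assignment of the remaining roles makes every statement match its speaker's type — contradiction.
So Goran is a knave.
With that fixed, Jamal's statement is true, so Jamal is a knight.
With that fixed, Isla's statement is true, so Isla is a knight.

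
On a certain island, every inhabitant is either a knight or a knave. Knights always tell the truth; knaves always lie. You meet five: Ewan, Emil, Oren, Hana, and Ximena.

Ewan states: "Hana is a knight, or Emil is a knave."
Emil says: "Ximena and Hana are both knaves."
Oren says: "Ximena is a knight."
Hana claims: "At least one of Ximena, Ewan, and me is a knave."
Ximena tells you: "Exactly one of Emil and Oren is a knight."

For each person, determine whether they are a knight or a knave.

Consider Ewan. Suppose Ewan is a knave.
Then no assignment of the remaining roles makes every statement match its speaker's type — contradiction.
So Ewan is a knight.
Consider Emil. Suppose Emil is a knight.
Then no assignment of the remaining roles makes every statement match its speaker's type — contradiction.
So Emil is a knave.
Consider Oren. Suppose Oren is a knight.
Then no assignment of the remaining roles makes every statement match its speaker's type — contradiction.
So Oren is a knave.
With that fixed, Ximena's statement is false, so Ximena is a knave.
With that fixed, Hana's statement is true, so Hana is a knight.

Ewan: knight, Emil: knave, Oren: knave, Hana: knight, Ximena: knave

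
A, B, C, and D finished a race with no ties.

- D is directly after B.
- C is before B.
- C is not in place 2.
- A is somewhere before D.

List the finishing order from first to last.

From clue 1: B is in {1,2,3}.
From clues 1–2: B is in {2,3}.
From clues 1–3: C → place 1.
From clues 1–4: A → place 2, B → place 3, D → place 4.

C, A, B, D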